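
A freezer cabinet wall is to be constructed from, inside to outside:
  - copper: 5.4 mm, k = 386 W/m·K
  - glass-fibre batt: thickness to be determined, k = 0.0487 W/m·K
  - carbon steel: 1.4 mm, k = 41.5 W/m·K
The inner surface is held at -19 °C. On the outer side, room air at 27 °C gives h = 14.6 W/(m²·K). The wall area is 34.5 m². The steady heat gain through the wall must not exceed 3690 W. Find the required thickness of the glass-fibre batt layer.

Thermal resistances in series:
R_copper = L/(kA) = 0.0054/(386×34.5) = 4.055×10^-7 K/W
R_carbon steel = L/(kA) = 0.0014/(41.5×34.5) = 9.778×10^-7 K/W
R_outer film = 1/(h_o·A) = 1/(14.6×34.5) = 0.001985 K/W
Sum of the known resistances R_other = 0.001987 K/W
Required total resistance R_tot = ΔT/Q_allow = 46/3690 = 0.01247 K/W
R_glass-fibre batt = R_tot − R_other = 0.01048 K/W
L = R·k·A = 0.01048×0.0487×34.5

L ≈ 17.6 mm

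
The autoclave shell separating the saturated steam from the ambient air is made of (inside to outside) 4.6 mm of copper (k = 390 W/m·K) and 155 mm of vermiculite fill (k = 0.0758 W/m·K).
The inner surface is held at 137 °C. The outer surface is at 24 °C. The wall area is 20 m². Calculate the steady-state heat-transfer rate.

Q ≈ 1110 W

Model the wall as resistances in series:
R_copper = L/(kA) = 0.0046/(390×20) = 5.897×10^-7 K/W
R_vermiculite fill = L/(kA) = 0.155/(0.0758×20) = 0.1022 K/W
R_total = 0.1022 K/W
Q = ΔT / R_total = 113 / 0.1022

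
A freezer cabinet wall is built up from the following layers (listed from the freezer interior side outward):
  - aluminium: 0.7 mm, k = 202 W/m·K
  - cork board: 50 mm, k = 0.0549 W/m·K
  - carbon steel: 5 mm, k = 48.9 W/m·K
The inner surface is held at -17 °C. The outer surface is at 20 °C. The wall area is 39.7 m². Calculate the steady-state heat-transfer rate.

Thermal resistances in series:
R_aluminium = L/(kA) = 0.0007/(202×39.7) = 8.729×10^-8 K/W
R_cork board = L/(kA) = 0.05/(0.0549×39.7) = 0.02294 K/W
R_carbon steel = L/(kA) = 0.005/(48.9×39.7) = 2.576×10^-6 K/W
R_total = 0.02294 K/W
Q = ΔT / R_total = 37 / 0.02294

Q ≈ 1610 W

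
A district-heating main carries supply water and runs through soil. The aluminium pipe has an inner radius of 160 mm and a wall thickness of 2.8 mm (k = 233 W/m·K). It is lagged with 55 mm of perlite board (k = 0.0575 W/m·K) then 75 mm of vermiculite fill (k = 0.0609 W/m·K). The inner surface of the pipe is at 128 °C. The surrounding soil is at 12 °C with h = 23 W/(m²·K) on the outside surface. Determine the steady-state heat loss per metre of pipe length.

Treating each annulus and film as a series resistance:
R_aluminium pipe wall = ln(162.8/160)/(2π×233×1) = 1.185×10^-5 K/W
R_perlite board = ln(217.8/162.8)/(2π×0.0575×1) = 0.8056 K/W
R_vermiculite fill = ln(292.8/217.8)/(2π×0.0609×1) = 0.7733 K/W
R_outer film = 1/(h_o·2πr_oL) = 1/(23×2π×0.2928×1) = 0.02363 K/W
R_total = 1.603 K/W
Q = ΔT/R_total = 116/1.603

q′ ≈ 72.4 W/m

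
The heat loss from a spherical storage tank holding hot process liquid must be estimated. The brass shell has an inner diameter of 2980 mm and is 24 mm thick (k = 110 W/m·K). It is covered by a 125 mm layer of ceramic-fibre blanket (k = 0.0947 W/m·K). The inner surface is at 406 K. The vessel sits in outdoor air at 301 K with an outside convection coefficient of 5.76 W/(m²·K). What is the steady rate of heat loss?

Each spherical layer contributes R = (1/r_i − 1/r_o)/(4πk):
R_brass shell = (1/1.49 − 1/1.514)/(4π×110) = 7.697×10^-6 K/W
R_ceramic-fibre blanket = (1/1.514 − 1/1.639)/(4π×0.0947) = 0.04233 K/W
R_outer film = 1/(h·4πr_o²) = 1/(5.76×4π×1.639²) = 0.005143 K/W
R_total = 0.04748 K/W
Q = ΔT/R_total = 105/0.04748

Q ≈ 2210 W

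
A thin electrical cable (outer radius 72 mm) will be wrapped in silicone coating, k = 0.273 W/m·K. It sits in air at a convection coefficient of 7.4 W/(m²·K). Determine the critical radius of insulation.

For a cylinder r_cr = k/h = 0.273/7.4
r_cr = 36.9 mm; since the bare radius (72 mm) is above r_cr, any added insulation will reduce heat loss.

r_cr ≈ 36.9 mm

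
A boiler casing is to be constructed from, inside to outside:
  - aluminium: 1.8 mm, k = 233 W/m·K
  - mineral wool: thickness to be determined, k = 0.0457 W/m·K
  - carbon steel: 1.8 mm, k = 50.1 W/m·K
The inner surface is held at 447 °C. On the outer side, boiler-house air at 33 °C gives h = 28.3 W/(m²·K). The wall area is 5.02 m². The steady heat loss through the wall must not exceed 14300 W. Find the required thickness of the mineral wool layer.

Model the wall as resistances in series:
R_aluminium = L/(kA) = 0.0018/(233×5.02) = 1.539×10^-6 K/W
R_carbon steel = L/(kA) = 0.0018/(50.1×5.02) = 7.157×10^-6 K/W
R_outer film = 1/(h_o·A) = 1/(28.3×5.02) = 0.007039 K/W
Sum of the known resistances R_other = 0.007048 K/W
Required total resistance R_tot = ΔT/Q_allow = 414/14300 = 0.02895 K/W
R_mineral wool = R_tot − R_other = 0.0219 K/W
L = R·k·A = 0.0219×0.0457×5.02

L ≈ 5.02 mm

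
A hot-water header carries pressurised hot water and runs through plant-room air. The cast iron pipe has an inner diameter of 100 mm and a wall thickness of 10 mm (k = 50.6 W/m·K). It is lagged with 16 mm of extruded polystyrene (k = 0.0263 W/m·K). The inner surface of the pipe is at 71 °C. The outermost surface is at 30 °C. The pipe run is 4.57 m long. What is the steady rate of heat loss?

Q ≈ 131 W

Cylindrical conduction, so R = ln(r₂/r₁)/(2πkL) per layer, in series:
R_cast iron pipe wall = ln(60/50)/(2π×50.6×4.57) = 1.255×10^-4 K/W
R_extruded polystyrene = ln(76/60)/(2π×0.0263×4.57) = 0.313 K/W
R_total = 0.3131 K/W
Q = ΔT/R_total = 41/0.3131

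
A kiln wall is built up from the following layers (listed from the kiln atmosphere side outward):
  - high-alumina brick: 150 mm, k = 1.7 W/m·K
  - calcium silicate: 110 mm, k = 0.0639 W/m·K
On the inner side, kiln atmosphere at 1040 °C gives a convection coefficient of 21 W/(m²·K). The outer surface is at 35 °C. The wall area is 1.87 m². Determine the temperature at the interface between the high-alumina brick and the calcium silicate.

Using the resistance-network approach (series):
R_inner film = 1/(h_i·A) = 1/(21×1.87) = 0.02546 K/W
R_high-alumina brick = L/(kA) = 0.15/(1.7×1.87) = 0.04718 K/W
R_calcium silicate = L/(kA) = 0.11/(0.0639×1.87) = 0.9206 K/W
R_total = 0.9932 K/W;  Q = ΔT/R_total = 1005/0.9932 = 1012 W
T_interface = T_inner − Q·ΣR(inner→interface) = 1040 − 1010×0.07265

T ≈ 966 °C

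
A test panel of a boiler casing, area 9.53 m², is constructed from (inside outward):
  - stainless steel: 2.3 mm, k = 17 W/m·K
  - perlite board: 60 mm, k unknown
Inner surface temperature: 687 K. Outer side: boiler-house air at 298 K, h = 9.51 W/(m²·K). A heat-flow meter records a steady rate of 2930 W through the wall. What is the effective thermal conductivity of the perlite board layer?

k ≈ 0.0517 W/(m·K)

Treating each layer as a thermal resistance in series:
R_stainless steel = L/(kA) = 0.0023/(17×9.53) = 1.42×10^-5 K/W
R_outer film = 1/(h_o·A) = 1/(9.51×9.53) = 0.01103 K/W
Sum of known resistances R_other = 0.01105 K/W
Total R = ΔT/Q = 389/2930 = 0.1328 K/W
R_perlite board = R_total − R_other = 0.1217 K/W
k = L/(R·A) = 0.06/(0.1217×9.53)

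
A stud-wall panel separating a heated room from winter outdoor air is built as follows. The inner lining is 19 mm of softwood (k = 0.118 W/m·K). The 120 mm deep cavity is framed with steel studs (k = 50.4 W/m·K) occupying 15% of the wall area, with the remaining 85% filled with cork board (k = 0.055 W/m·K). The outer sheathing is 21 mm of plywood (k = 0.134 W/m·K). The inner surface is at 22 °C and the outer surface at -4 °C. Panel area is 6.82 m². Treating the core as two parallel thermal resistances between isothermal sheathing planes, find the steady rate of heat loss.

Q ≈ 532 W

Sheathing layers in series; stud and cavity paths in parallel between them.
R_inner = 0.019/(0.118×6.82) = 0.02361 K/W
R_stud  = 0.12/(50.4×0.15×6.82) = 0.002327 K/W
R_cav   = 0.12/(0.055×0.85×6.82) = 0.3764 K/W
1/R_core = 1/R_stud + 1/R_cav → R_core = 0.002313 K/W
R_outer = 0.021/(0.134×6.82) = 0.02298 K/W
R_total = 0.0489 K/W
Q = ΔT/R_total = 26/0.0489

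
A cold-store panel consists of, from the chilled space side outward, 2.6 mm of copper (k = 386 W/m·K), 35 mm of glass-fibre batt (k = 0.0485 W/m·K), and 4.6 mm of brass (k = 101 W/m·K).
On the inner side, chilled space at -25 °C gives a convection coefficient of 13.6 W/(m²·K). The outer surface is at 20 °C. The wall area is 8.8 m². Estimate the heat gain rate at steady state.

Treating each layer as a thermal resistance in series:
R_inner film = 1/(h_i·A) = 1/(13.6×8.8) = 0.008356 K/W
R_copper = L/(kA) = 0.0026/(386×8.8) = 7.654×10^-7 K/W
R_glass-fibre batt = L/(kA) = 0.035/(0.0485×8.8) = 0.08201 K/W
R_brass = L/(kA) = 0.0046/(101×8.8) = 5.176×10^-6 K/W
R_total = 0.09037 K/W
Q = ΔT / R_total = 45 / 0.09037

Q ≈ 498 W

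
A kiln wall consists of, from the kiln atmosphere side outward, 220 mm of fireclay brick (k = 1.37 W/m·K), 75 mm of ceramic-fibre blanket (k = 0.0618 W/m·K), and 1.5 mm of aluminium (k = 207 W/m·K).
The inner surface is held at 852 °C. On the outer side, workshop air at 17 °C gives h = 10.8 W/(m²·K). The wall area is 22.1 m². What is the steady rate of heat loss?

Q ≈ 12600 W

Treating each layer as a thermal resistance in series:
R_fireclay brick = L/(kA) = 0.22/(1.37×22.1) = 0.007266 K/W
R_ceramic-fibre blanket = L/(kA) = 0.075/(0.0618×22.1) = 0.05491 K/W
R_aluminium = L/(kA) = 0.0015/(207×22.1) = 3.279×10^-7 K/W
R_outer film = 1/(h_o·A) = 1/(10.8×22.1) = 0.00419 K/W
R_total = 0.06637 K/W
Q = ΔT / R_total = 835 / 0.06637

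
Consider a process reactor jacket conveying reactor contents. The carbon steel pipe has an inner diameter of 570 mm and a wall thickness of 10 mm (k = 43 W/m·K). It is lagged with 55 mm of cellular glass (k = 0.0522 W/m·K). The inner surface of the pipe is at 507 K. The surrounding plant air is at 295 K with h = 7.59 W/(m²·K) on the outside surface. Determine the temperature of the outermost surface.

Cylindrical conduction, so R = ln(r₂/r₁)/(2πkL) per layer, in series:
R_carbon steel pipe wall = ln(295/285)/(2π×43×1) = 1.276×10^-4 K/W
R_cellular glass = ln(350/295)/(2π×0.0522×1) = 0.5212 K/W
R_outer film = 1/(h_o·2πr_oL) = 1/(7.59×2π×0.35×1) = 0.05991 K/W
R_total = 0.5813 K/W
Q = ΔT/R_total = 212/0.5813
Q = 365 W/m
T_interface = T_inner − Q·ΣR(inner→interface) = 507 − 365×0.5214

T ≈ 317 K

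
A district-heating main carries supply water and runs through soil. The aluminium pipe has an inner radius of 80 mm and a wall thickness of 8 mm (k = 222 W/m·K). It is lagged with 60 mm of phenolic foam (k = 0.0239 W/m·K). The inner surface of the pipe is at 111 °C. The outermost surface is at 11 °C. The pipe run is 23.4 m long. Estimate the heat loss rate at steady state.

For a radial system each layer contributes R = ln(r_out/r_in)/(2πkL); films add R = 1/(hA).
R_aluminium pipe wall = ln(88/80)/(2π×222×23.4) = 2.92×10^-6 K/W
R_phenolic foam = ln(148/88)/(2π×0.0239×23.4) = 0.1479 K/W
R_total = 0.1479 K/W
Q = ΔT/R_total = 100/0.1479

Q ≈ 676 W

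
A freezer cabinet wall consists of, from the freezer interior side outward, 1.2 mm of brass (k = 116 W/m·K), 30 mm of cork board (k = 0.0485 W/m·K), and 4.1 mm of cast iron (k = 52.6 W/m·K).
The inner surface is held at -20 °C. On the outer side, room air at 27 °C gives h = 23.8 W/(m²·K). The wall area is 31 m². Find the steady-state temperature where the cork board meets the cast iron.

T ≈ 24 °C

Series thermal resistances:
R_brass = L/(kA) = 0.0012/(116×31) = 3.337×10^-7 K/W
R_cork board = L/(kA) = 0.03/(0.0485×31) = 0.01995 K/W
R_cast iron = L/(kA) = 0.0041/(52.6×31) = 2.514×10^-6 K/W
R_outer film = 1/(h_o·A) = 1/(23.8×31) = 0.001355 K/W
R_total = 0.02131 K/W;  Q = ΔT/R_total = 47/0.02131 = 2205 W
T_interface = T_inner + Q·ΣR(inner→interface) = -20 + 2210×0.01995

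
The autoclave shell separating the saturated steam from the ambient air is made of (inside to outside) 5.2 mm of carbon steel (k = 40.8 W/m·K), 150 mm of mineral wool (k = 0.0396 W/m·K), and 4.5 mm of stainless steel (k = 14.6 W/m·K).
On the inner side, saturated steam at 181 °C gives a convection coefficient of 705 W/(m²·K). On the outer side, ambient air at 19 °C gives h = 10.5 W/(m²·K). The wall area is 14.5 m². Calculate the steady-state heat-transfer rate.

Using the resistance-network approach (series):
R_inner film = 1/(h_i·A) = 1/(705×14.5) = 9.782×10^-5 K/W
R_carbon steel = L/(kA) = 0.0052/(40.8×14.5) = 8.79×10^-6 K/W
R_mineral wool = L/(kA) = 0.15/(0.0396×14.5) = 0.2612 K/W
R_stainless steel = L/(kA) = 0.0045/(14.6×14.5) = 2.126×10^-5 K/W
R_outer film = 1/(h_o·A) = 1/(10.5×14.5) = 0.006568 K/W
R_total = 0.2679 K/W
Q = ΔT / R_total = 162 / 0.2679

Q ≈ 605 W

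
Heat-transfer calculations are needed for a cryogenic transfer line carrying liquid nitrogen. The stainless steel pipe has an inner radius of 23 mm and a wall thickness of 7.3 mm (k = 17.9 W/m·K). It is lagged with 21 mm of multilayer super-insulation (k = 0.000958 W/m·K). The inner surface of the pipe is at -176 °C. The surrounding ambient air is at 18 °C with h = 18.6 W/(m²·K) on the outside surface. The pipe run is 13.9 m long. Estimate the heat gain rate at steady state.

Cylindrical conduction, so R = ln(r₂/r₁)/(2πkL) per layer, in series:
R_stainless steel pipe wall = ln(30.3/23)/(2π×17.9×13.9) = 1.763×10^-4 K/W
R_multilayer super-insulation = ln(51.3/30.3)/(2π×0.000958×13.9) = 6.293 K/W
R_outer film = 1/(h_o·2πr_oL) = 1/(18.6×2π×0.0513×13.9) = 0.012 K/W
R_total = 6.305 K/W
Q = ΔT/R_total = 194/6.305

Q ≈ 30.8 W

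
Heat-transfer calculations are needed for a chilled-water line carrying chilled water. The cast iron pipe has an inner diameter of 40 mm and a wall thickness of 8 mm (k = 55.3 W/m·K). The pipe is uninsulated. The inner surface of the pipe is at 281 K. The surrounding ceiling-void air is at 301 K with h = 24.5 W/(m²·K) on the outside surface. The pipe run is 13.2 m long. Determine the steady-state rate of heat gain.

Treating each annulus and film as a series resistance:
R_cast iron pipe wall = ln(28/20)/(2π×55.3×13.2) = 7.336×10^-5 K/W
R_outer film = 1/(h_o·2πr_oL) = 1/(24.5×2π×0.028×13.2) = 0.01758 K/W
R_total = 0.01765 K/W
Q = ΔT/R_total = 20/0.01765

Q ≈ 1130 W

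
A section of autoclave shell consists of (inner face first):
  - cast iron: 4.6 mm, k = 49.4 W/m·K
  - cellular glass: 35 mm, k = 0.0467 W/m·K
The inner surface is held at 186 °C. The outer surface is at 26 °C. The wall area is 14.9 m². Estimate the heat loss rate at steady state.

Q ≈ 3180 W

Model the wall as resistances in series:
R_cast iron = L/(kA) = 0.0046/(49.4×14.9) = 6.249×10^-6 K/W
R_cellular glass = L/(kA) = 0.035/(0.0467×14.9) = 0.0503 K/W
R_total = 0.05031 K/W
Q = ΔT / R_total = 160 / 0.05031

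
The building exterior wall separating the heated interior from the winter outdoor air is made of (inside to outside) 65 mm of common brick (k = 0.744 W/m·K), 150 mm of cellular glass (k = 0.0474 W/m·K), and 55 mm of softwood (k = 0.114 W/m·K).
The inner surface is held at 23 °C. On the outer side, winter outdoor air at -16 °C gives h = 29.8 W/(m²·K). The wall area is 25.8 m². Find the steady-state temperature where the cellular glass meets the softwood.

Thermal resistances in series:
R_common brick = L/(kA) = 0.065/(0.744×25.8) = 0.003386 K/W
R_cellular glass = L/(kA) = 0.15/(0.0474×25.8) = 0.1227 K/W
R_softwood = L/(kA) = 0.055/(0.114×25.8) = 0.0187 K/W
R_outer film = 1/(h_o·A) = 1/(29.8×25.8) = 0.001301 K/W
R_total = 0.146 K/W;  Q = ΔT/R_total = 39/0.146 = 267 W
T_interface = T_inner − Q·ΣR(inner→interface) = 23 − 267×0.126

T ≈ -10.7 °C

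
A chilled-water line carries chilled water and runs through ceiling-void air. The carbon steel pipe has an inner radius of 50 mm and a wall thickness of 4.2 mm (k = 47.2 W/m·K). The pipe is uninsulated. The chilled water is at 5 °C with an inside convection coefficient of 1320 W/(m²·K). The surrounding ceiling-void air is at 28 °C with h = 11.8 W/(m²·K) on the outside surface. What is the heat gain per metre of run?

Cylindrical conduction, so R = ln(r₂/r₁)/(2πkL) per layer, in series:
R_inner film = 1/(h_i·2πr₁L) = 1/(1320×2π×0.05×1) = 0.002411 K/W
R_carbon steel pipe wall = ln(54.2/50)/(2π×47.2×1) = 2.72×10^-4 K/W
R_outer film = 1/(h_o·2πr_oL) = 1/(11.8×2π×0.0542×1) = 0.2489 K/W
R_total = 0.2515 K/W
Q = ΔT/R_total = 23/0.2515

q′ ≈ 91.4 W/m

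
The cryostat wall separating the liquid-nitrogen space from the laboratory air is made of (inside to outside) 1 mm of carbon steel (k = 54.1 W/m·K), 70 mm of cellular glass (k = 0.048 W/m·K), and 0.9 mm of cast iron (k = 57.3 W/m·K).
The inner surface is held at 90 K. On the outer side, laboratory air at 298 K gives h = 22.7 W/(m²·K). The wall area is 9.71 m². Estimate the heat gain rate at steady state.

Q ≈ 1340 W

Using the resistance-network approach (series):
R_carbon steel = L/(kA) = 0.001/(54.1×9.71) = 1.904×10^-6 K/W
R_cellular glass = L/(kA) = 0.07/(0.048×9.71) = 0.1502 K/W
R_cast iron = L/(kA) = 0.0009/(57.3×9.71) = 1.618×10^-6 K/W
R_outer film = 1/(h_o·A) = 1/(22.7×9.71) = 0.004537 K/W
R_total = 0.1547 K/W
Q = ΔT / R_total = 208 / 0.1547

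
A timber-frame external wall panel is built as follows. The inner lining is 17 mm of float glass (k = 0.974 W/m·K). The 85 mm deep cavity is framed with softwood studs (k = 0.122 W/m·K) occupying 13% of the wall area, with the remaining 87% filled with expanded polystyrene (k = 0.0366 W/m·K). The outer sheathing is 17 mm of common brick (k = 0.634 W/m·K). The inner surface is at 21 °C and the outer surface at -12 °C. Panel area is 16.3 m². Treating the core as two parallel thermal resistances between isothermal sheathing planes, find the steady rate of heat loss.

Q ≈ 295 W

Sheathing layers in series; stud and cavity paths in parallel between them.
R_inner = 0.017/(0.974×16.3) = 0.001071 K/W
R_stud  = 0.085/(0.122×0.13×16.3) = 0.3288 K/W
R_cav   = 0.085/(0.0366×0.87×16.3) = 0.1638 K/W
1/R_core = 1/R_stud + 1/R_cav → R_core = 0.1093 K/W
R_outer = 0.017/(0.634×16.3) = 0.001645 K/W
R_total = 0.112 K/W
Q = ΔT/R_total = 33/0.112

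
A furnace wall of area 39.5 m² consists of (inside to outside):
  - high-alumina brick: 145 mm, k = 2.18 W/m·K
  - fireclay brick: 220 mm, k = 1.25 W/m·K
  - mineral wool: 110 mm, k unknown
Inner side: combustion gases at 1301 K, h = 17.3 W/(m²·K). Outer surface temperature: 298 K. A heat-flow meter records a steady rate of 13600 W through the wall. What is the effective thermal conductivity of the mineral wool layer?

Series thermal resistances:
R_inner film = 1/(h_i·A) = 1/(17.3×39.5) = 0.001463 K/W
R_high-alumina brick = L/(kA) = 0.145/(2.18×39.5) = 0.001684 K/W
R_fireclay brick = L/(kA) = 0.22/(1.25×39.5) = 0.004456 K/W
Sum of known resistances R_other = 0.007603 K/W
Total R = ΔT/Q = 1003/13600 = 0.07375 K/W
R_mineral wool = R_total − R_other = 0.06615 K/W
k = L/(R·A) = 0.11/(0.06615×39.5)

k ≈ 0.0421 W/(m·K)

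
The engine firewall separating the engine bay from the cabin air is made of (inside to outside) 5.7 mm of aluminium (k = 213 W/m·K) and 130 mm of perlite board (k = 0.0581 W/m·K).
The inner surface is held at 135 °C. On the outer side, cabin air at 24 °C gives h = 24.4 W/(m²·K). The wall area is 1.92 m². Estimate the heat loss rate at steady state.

Thermal resistances in series:
R_aluminium = L/(kA) = 0.0057/(213×1.92) = 1.394×10^-5 K/W
R_perlite board = L/(kA) = 0.13/(0.0581×1.92) = 1.165 K/W
R_outer film = 1/(h_o·A) = 1/(24.4×1.92) = 0.02135 K/W
R_total = 1.187 K/W
Q = ΔT / R_total = 111 / 1.187

Q ≈ 93.5 W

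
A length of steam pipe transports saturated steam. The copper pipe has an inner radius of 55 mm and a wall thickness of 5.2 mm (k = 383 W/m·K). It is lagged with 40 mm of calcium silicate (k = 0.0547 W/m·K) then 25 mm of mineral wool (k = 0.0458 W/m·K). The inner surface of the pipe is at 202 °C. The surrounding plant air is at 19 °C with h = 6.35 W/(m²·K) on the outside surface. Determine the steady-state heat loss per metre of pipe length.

Treating each annulus and film as a series resistance:
R_copper pipe wall = ln(60.2/55)/(2π×383×1) = 3.754×10^-5 K/W
R_calcium silicate = ln(100.2/60.2)/(2π×0.0547×1) = 1.482 K/W
R_mineral wool = ln(125.2/100.2)/(2π×0.0458×1) = 0.774 K/W
R_outer film = 1/(h_o·2πr_oL) = 1/(6.35×2π×0.1252×1) = 0.2002 K/W
R_total = 2.457 K/W
Q = ΔT/R_total = 183/2.457

q′ ≈ 74.5 W/m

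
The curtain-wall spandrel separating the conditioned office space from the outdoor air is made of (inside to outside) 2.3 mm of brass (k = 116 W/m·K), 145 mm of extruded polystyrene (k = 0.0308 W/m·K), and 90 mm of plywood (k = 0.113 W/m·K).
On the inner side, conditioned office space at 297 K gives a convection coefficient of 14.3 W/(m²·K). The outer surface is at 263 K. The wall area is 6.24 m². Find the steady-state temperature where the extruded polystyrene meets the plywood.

T ≈ 268 K

Thermal resistances in series:
R_inner film = 1/(h_i·A) = 1/(14.3×6.24) = 0.01121 K/W
R_brass = L/(kA) = 0.0023/(116×6.24) = 3.177×10^-6 K/W
R_extruded polystyrene = L/(kA) = 0.145/(0.0308×6.24) = 0.7545 K/W
R_plywood = L/(kA) = 0.09/(0.113×6.24) = 0.1276 K/W
R_total = 0.8933 K/W;  Q = ΔT/R_total = 34/0.8933 = 38.06 W
T_interface = T_inner − Q·ΣR(inner→interface) = 297 − 38.1×0.7657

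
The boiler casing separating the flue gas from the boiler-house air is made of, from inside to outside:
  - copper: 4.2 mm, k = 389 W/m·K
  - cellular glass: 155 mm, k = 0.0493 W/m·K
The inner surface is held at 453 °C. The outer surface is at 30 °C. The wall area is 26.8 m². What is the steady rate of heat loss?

Using the resistance-network approach (series):
R_copper = L/(kA) = 0.0042/(389×26.8) = 4.029×10^-7 K/W
R_cellular glass = L/(kA) = 0.155/(0.0493×26.8) = 0.1173 K/W
R_total = 0.1173 K/W
Q = ΔT / R_total = 423 / 0.1173

Q ≈ 3610 W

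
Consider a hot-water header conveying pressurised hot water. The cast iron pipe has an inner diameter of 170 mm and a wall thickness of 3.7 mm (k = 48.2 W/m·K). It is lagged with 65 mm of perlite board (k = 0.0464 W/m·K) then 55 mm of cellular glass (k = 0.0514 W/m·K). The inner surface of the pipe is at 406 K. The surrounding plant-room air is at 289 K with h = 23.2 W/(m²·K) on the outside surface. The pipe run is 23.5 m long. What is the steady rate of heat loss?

Q ≈ 959 W

For a radial system each layer contributes R = ln(r_out/r_in)/(2πkL); films add R = 1/(hA).
R_cast iron pipe wall = ln(88.7/85)/(2π×48.2×23.5) = 5.987×10^-6 K/W
R_perlite board = ln(153.7/88.7)/(2π×0.0464×23.5) = 0.08024 K/W
R_cellular glass = ln(208.7/153.7)/(2π×0.0514×23.5) = 0.04031 K/W
R_outer film = 1/(h_o·2πr_oL) = 1/(23.2×2π×0.2087×23.5) = 0.001399 K/W
R_total = 0.122 K/W
Q = ΔT/R_total = 117/0.122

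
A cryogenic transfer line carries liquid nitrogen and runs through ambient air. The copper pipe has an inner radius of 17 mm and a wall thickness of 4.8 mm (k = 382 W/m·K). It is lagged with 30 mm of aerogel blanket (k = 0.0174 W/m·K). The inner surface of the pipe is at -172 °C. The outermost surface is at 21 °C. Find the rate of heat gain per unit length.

Per-layer cylindrical resistances, series-summed:
R_copper pipe wall = ln(21.8/17)/(2π×382×1) = 1.036×10^-4 K/W
R_aerogel blanket = ln(51.8/21.8)/(2π×0.0174×1) = 7.916 K/W
R_total = 7.917 K/W
Q = ΔT/R_total = 193/7.917

q′ ≈ 24.4 W/m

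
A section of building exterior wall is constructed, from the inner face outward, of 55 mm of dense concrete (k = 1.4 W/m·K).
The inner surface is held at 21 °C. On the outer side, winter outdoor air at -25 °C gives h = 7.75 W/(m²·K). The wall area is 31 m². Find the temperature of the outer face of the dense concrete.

T ≈ 10.3 °C

Thermal resistances in series:
R_dense concrete = L/(kA) = 0.055/(1.4×31) = 0.001267 K/W
R_outer film = 1/(h_o·A) = 1/(7.75×31) = 0.004162 K/W
R_total = 0.00543 K/W;  Q = ΔT/R_total = 46/0.00543 = 8472 W
T_interface = T_inner − Q·ΣR(inner→interface) = 21 − 8470×0.001267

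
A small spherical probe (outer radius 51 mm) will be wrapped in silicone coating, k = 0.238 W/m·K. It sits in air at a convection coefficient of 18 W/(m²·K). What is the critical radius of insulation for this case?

For a sphere r_cr = 2k/h = 2×0.238/18
r_cr = 26.4 mm; since the bare radius (51 mm) is above r_cr, any added insulation will reduce heat loss.

r_cr ≈ 26.4 mm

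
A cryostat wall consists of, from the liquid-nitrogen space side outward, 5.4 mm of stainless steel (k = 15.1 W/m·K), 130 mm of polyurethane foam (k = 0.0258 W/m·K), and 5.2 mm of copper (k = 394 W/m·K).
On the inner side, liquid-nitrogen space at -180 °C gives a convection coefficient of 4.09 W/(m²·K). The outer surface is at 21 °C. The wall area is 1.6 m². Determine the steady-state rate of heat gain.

Using the resistance-network approach (series):
R_inner film = 1/(h_i·A) = 1/(4.09×1.6) = 0.1528 K/W
R_stainless steel = L/(kA) = 0.0054/(15.1×1.6) = 2.235×10^-4 K/W
R_polyurethane foam = L/(kA) = 0.13/(0.0258×1.6) = 3.149 K/W
R_copper = L/(kA) = 0.0052/(394×1.6) = 8.249×10^-6 K/W
R_total = 3.302 K/W
Q = ΔT / R_total = 201 / 3.302

Q ≈ 60.9 W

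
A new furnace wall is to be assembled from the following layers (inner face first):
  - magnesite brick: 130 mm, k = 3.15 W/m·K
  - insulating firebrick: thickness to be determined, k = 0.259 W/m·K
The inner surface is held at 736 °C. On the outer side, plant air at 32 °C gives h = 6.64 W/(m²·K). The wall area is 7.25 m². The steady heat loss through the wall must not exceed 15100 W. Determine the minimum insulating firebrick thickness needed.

Using the resistance-network approach (series):
R_magnesite brick = L/(kA) = 0.13/(3.15×7.25) = 0.005692 K/W
R_outer film = 1/(h_o·A) = 1/(6.64×7.25) = 0.02077 K/W
Sum of the known resistances R_other = 0.02647 K/W
Required total resistance R_tot = ΔT/Q_allow = 704/15100 = 0.04662 K/W
R_insulating firebrick = R_tot − R_other = 0.02016 K/W
L = R·k·A = 0.02016×0.259×7.25

L ≈ 37.9 mm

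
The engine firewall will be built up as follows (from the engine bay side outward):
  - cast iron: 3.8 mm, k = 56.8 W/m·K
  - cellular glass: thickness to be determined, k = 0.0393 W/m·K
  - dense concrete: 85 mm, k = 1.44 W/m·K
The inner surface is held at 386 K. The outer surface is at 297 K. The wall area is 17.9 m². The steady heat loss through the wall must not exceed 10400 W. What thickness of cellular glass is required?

L ≈ 3.7 mm

Using the resistance-network approach (series):
R_cast iron = L/(kA) = 0.0038/(56.8×17.9) = 3.738×10^-6 K/W
R_dense concrete = L/(kA) = 0.085/(1.44×17.9) = 0.003298 K/W
Sum of the known resistances R_other = 0.003301 K/W
Required total resistance R_tot = ΔT/Q_allow = 89/10400 = 0.008558 K/W
R_cellular glass = R_tot − R_other = 0.005256 K/W
L = R·k·A = 0.005256×0.0393×17.9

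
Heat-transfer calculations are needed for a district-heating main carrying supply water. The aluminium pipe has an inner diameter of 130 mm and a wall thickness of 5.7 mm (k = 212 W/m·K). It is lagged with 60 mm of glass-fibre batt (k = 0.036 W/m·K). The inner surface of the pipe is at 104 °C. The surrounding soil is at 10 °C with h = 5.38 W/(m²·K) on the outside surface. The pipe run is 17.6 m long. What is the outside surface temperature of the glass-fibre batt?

For a radial system each layer contributes R = ln(r_out/r_in)/(2πkL); films add R = 1/(hA).
R_aluminium pipe wall = ln(70.7/65)/(2π×212×17.6) = 3.586×10^-6 K/W
R_glass-fibre batt = ln(130.7/70.7)/(2π×0.036×17.6) = 0.1543 K/W
R_outer film = 1/(h_o·2πr_oL) = 1/(5.38×2π×0.1307×17.6) = 0.01286 K/W
R_total = 0.1672 K/W
Q = ΔT/R_total = 94/0.1672
Q = 562 W
T_interface = T_inner − Q·ΣR(inner→interface) = 104 − 562×0.1544

T ≈ 17.2 °C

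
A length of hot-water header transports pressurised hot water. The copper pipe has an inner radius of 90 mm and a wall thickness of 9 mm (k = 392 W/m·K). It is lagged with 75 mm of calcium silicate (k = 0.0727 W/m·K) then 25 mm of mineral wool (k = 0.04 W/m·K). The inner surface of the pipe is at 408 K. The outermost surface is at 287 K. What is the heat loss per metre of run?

For a radial system each layer contributes R = ln(r_out/r_in)/(2πkL); films add R = 1/(hA).
R_copper pipe wall = ln(99/90)/(2π×392×1) = 3.87×10^-5 K/W
R_calcium silicate = ln(174/99)/(2π×0.0727×1) = 1.235 K/W
R_mineral wool = ln(199/174)/(2π×0.04×1) = 0.5342 K/W
R_total = 1.769 K/W
Q = ΔT/R_total = 121/1.769

q′ ≈ 68.4 W/m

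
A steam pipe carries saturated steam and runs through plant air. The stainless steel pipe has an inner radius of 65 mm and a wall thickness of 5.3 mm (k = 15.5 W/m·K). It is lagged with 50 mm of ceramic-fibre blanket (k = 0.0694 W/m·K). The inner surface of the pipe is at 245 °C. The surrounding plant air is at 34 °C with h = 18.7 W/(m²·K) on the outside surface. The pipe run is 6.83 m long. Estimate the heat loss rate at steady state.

Treating each annulus and film as a series resistance:
R_stainless steel pipe wall = ln(70.3/65)/(2π×15.5×6.83) = 1.178×10^-4 K/W
R_ceramic-fibre blanket = ln(120.3/70.3)/(2π×0.0694×6.83) = 0.1804 K/W
R_outer film = 1/(h_o·2πr_oL) = 1/(18.7×2π×0.1203×6.83) = 0.01036 K/W
R_total = 0.1909 K/W
Q = ΔT/R_total = 211/0.1909

Q ≈ 1110 W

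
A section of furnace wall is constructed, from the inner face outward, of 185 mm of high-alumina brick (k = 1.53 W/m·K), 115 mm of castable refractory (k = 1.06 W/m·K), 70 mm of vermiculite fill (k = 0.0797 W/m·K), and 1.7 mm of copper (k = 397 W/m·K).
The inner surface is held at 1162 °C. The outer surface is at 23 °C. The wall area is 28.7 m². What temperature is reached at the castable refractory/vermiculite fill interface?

Thermal resistances in series:
R_high-alumina brick = L/(kA) = 0.185/(1.53×28.7) = 0.004213 K/W
R_castable refractory = L/(kA) = 0.115/(1.06×28.7) = 0.00378 K/W
R_vermiculite fill = L/(kA) = 0.07/(0.0797×28.7) = 0.0306 K/W
R_copper = L/(kA) = 0.0017/(397×28.7) = 1.492×10^-7 K/W
R_total = 0.0386 K/W;  Q = ΔT/R_total = 1139/0.0386 = 29510 W
T_interface = T_inner − Q·ΣR(inner→interface) = 1162 − 29500×0.007993

T ≈ 926 °C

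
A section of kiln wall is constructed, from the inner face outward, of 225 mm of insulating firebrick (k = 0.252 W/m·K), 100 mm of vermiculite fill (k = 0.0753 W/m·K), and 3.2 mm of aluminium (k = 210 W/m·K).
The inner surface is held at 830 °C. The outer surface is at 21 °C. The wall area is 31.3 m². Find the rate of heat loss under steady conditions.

Q ≈ 11400 W

Series thermal resistances:
R_insulating firebrick = L/(kA) = 0.225/(0.252×31.3) = 0.02853 K/W
R_vermiculite fill = L/(kA) = 0.1/(0.0753×31.3) = 0.04243 K/W
R_aluminium = L/(kA) = 0.0032/(210×31.3) = 4.868×10^-7 K/W
R_total = 0.07096 K/W
Q = ΔT / R_total = 809 / 0.07096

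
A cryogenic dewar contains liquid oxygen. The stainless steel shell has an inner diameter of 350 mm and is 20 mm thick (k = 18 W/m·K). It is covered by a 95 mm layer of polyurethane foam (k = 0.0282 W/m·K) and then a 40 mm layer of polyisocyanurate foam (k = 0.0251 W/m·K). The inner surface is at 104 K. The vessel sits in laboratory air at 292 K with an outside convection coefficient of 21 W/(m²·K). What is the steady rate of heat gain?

Each spherical layer contributes R = (1/r_i − 1/r_o)/(4πk):
R_stainless steel shell = (1/0.175 − 1/0.195)/(4π×18) = 0.002591 K/W
R_polyurethane foam = (1/0.195 − 1/0.29)/(4π×0.0282) = 4.741 K/W
R_polyisocyanurate foam = (1/0.29 − 1/0.33)/(4π×0.0251) = 1.325 K/W
R_outer film = 1/(h·4πr_o²) = 1/(21×4π×0.33²) = 0.0348 K/W
R_total = 6.103 K/W
Q = ΔT/R_total = 188/6.103

Q ≈ 30.8 W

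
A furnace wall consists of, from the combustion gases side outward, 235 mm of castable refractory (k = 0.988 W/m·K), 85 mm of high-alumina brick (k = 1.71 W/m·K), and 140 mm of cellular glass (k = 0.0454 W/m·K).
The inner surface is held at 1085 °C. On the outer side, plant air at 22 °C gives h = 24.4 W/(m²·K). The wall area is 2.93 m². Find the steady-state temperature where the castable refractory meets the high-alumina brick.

T ≈ 1010 °C

Treating each layer as a thermal resistance in series:
R_castable refractory = L/(kA) = 0.235/(0.988×2.93) = 0.08118 K/W
R_high-alumina brick = L/(kA) = 0.085/(1.71×2.93) = 0.01697 K/W
R_cellular glass = L/(kA) = 0.14/(0.0454×2.93) = 1.052 K/W
R_outer film = 1/(h_o·A) = 1/(24.4×2.93) = 0.01399 K/W
R_total = 1.165 K/W;  Q = ΔT/R_total = 1063/1.165 = 912.8 W
T_interface = T_inner − Q·ΣR(inner→interface) = 1085 − 913×0.08118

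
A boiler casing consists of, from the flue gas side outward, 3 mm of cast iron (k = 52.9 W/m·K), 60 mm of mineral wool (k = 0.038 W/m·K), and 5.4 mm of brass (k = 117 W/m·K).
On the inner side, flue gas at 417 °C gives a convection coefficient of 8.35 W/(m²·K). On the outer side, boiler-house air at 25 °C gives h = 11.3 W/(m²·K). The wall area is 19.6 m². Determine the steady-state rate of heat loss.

Q ≈ 4300 W

Using the resistance-network approach (series):
R_inner film = 1/(h_i·A) = 1/(8.35×19.6) = 0.00611 K/W
R_cast iron = L/(kA) = 0.003/(52.9×19.6) = 2.893×10^-6 K/W
R_mineral wool = L/(kA) = 0.06/(0.038×19.6) = 0.08056 K/W
R_brass = L/(kA) = 0.0054/(117×19.6) = 2.355×10^-6 K/W
R_outer film = 1/(h_o·A) = 1/(11.3×19.6) = 0.004515 K/W
R_total = 0.09119 K/W
Q = ΔT / R_total = 392 / 0.09119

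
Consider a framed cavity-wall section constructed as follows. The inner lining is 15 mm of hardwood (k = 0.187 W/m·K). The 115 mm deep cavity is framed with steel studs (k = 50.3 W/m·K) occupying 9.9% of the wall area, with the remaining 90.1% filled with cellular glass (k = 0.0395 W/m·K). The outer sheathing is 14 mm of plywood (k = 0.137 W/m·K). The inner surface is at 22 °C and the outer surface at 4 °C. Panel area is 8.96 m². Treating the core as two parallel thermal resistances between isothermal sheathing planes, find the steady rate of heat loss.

Q ≈ 785 W

Sheathing layers in series; stud and cavity paths in parallel between them.
R_inner = 0.015/(0.187×8.96) = 0.008952 K/W
R_stud  = 0.115/(50.3×0.099×8.96) = 0.002577 K/W
R_cav   = 0.115/(0.0395×0.901×8.96) = 0.3606 K/W
1/R_core = 1/R_stud + 1/R_cav → R_core = 0.002559 K/W
R_outer = 0.014/(0.137×8.96) = 0.01141 K/W
R_total = 0.02292 K/W
Q = ΔT/R_total = 18/0.02292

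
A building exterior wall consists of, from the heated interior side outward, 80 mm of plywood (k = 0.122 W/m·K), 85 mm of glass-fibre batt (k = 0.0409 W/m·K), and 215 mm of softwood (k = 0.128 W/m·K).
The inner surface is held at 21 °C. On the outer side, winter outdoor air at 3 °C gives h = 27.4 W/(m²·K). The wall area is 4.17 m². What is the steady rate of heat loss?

Model the wall as resistances in series:
R_plywood = L/(kA) = 0.08/(0.122×4.17) = 0.1573 K/W
R_glass-fibre batt = L/(kA) = 0.085/(0.0409×4.17) = 0.4984 K/W
R_softwood = L/(kA) = 0.215/(0.128×4.17) = 0.4028 K/W
R_outer film = 1/(h_o·A) = 1/(27.4×4.17) = 0.008752 K/W
R_total = 1.067 K/W
Q = ΔT / R_total = 18 / 1.067

Q ≈ 16.9 W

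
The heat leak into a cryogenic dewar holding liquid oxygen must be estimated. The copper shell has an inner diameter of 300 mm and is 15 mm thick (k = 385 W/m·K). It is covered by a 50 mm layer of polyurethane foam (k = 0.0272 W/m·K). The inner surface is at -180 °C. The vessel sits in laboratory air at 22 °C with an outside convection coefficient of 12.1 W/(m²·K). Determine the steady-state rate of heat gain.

Radial (spherical) resistances in series:
R_copper shell = (1/0.15 − 1/0.165)/(4π×385) = 1.253×10^-4 K/W
R_polyurethane foam = (1/0.165 − 1/0.215)/(4π×0.0272) = 4.124 K/W
R_outer film = 1/(h·4πr_o²) = 1/(12.1×4π×0.215²) = 0.1423 K/W
R_total = 4.266 K/W
Q = ΔT/R_total = 202/4.266

Q ≈ 47.4 W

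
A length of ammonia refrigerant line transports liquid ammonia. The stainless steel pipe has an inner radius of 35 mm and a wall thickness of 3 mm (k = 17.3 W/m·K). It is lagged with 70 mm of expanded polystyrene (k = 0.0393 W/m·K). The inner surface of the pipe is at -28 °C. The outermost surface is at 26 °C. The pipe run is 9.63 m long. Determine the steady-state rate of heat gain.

Q ≈ 123 W

Radial resistances (cylindrical: R_cond = ln(r_o/r_i)/(2πkL), R_conv = 1/(h·2πrL)):
R_stainless steel pipe wall = ln(38/35)/(2π×17.3×9.63) = 7.856×10^-5 K/W
R_expanded polystyrene = ln(108/38)/(2π×0.0393×9.63) = 0.4393 K/W
R_total = 0.4393 K/W
Q = ΔT/R_total = 54/0.4393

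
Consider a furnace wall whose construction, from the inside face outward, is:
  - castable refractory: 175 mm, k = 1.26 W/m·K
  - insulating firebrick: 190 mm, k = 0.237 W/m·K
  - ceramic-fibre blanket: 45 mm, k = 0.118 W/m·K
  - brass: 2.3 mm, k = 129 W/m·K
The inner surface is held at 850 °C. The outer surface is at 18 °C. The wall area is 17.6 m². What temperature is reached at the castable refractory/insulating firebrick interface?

T ≈ 763 °C

Using the resistance-network approach (series):
R_castable refractory = L/(kA) = 0.175/(1.26×17.6) = 0.007891 K/W
R_insulating firebrick = L/(kA) = 0.19/(0.237×17.6) = 0.04555 K/W
R_ceramic-fibre blanket = L/(kA) = 0.045/(0.118×17.6) = 0.02167 K/W
R_brass = L/(kA) = 0.0023/(129×17.6) = 1.013×10^-6 K/W
R_total = 0.07511 K/W;  Q = ΔT/R_total = 832/0.07511 = 11080 W
T_interface = T_inner − Q·ΣR(inner→interface) = 850 − 11100×0.007891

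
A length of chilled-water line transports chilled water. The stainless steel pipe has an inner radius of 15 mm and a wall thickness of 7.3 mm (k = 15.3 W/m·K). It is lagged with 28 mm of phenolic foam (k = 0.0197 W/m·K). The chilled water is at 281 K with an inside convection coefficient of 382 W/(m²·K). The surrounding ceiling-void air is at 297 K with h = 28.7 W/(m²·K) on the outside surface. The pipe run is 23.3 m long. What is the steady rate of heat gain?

Q ≈ 55.5 W

For a radial system each layer contributes R = ln(r_out/r_in)/(2πkL); films add R = 1/(hA).
R_inner film = 1/(h_i·2πr₁L) = 1/(382×2π×0.015×23.3) = 0.001192 K/W
R_stainless steel pipe wall = ln(22.3/15)/(2π×15.3×23.3) = 1.77×10^-4 K/W
R_phenolic foam = ln(50.3/22.3)/(2π×0.0197×23.3) = 0.282 K/W
R_outer film = 1/(h_o·2πr_oL) = 1/(28.7×2π×0.0503×23.3) = 0.004732 K/W
R_total = 0.2881 K/W
Q = ΔT/R_total = 16/0.2881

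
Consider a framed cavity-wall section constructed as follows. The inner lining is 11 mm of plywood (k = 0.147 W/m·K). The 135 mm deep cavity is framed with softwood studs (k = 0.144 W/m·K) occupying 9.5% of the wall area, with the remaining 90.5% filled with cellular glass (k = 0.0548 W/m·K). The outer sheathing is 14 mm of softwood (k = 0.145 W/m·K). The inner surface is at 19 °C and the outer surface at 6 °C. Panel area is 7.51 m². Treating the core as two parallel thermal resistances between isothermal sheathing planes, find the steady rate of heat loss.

Sheathing layers in series; stud and cavity paths in parallel between them.
R_inner = 0.011/(0.147×7.51) = 0.009964 K/W
R_stud  = 0.135/(0.144×0.095×7.51) = 1.314 K/W
R_cav   = 0.135/(0.0548×0.905×7.51) = 0.3625 K/W
1/R_core = 1/R_stud + 1/R_cav → R_core = 0.2841 K/W
R_outer = 0.014/(0.145×7.51) = 0.01286 K/W
R_total = 0.3069 K/W
Q = ΔT/R_total = 13/0.3069

Q ≈ 42.4 W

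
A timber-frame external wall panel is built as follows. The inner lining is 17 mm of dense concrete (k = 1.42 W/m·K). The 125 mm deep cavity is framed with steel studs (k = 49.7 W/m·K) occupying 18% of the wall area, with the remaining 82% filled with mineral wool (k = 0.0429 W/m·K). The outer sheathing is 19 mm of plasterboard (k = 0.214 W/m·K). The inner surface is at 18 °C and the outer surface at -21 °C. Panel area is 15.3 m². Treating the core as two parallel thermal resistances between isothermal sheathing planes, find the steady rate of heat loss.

Sheathing layers in series; stud and cavity paths in parallel between them.
R_inner = 0.017/(1.42×15.3) = 7.825×10^-4 K/W
R_stud  = 0.125/(49.7×0.18×15.3) = 9.133×10^-4 K/W
R_cav   = 0.125/(0.0429×0.82×15.3) = 0.2322 K/W
1/R_core = 1/R_stud + 1/R_cav → R_core = 9.097×10^-4 K/W
R_outer = 0.019/(0.214×15.3) = 0.005803 K/W
R_total = 0.007495 K/W
Q = ΔT/R_total = 39/0.007495

Q ≈ 5200 W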